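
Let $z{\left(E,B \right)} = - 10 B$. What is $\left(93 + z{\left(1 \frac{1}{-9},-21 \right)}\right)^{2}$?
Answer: $91809$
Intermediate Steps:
$\left(93 + z{\left(1 \frac{1}{-9},-21 \right)}\right)^{2} = \left(93 - -210\right)^{2} = \left(93 + 210\right)^{2} = 303^{2} = 91809$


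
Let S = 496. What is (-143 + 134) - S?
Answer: -505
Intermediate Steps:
(-143 + 134) - S = (-143 + 134) - 1*496 = -9 - 496 = -505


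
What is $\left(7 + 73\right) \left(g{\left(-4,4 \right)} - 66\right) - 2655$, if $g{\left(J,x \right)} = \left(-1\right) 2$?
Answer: $-8095$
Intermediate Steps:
$g{\left(J,x \right)} = -2$
$\left(7 + 73\right) \left(g{\left(-4,4 \right)} - 66\right) - 2655 = \left(7 + 73\right) \left(-2 - 66\right) - 2655 = 80 \left(-68\right) - 2655 = -5440 - 2655 = -8095$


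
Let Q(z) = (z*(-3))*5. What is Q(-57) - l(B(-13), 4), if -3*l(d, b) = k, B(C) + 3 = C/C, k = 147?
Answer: 904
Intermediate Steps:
B(C) = -2 (B(C) = -3 + C/C = -3 + 1 = -2)
l(d, b) = -49 (l(d, b) = -⅓*147 = -49)
Q(z) = -15*z (Q(z) = -3*z*5 = -15*z)
Q(-57) - l(B(-13), 4) = -15*(-57) - 1*(-49) = 855 + 49 = 904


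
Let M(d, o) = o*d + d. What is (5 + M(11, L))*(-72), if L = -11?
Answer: 7560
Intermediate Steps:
M(d, o) = d + d*o (M(d, o) = d*o + d = d + d*o)
(5 + M(11, L))*(-72) = (5 + 11*(1 - 11))*(-72) = (5 + 11*(-10))*(-72) = (5 - 110)*(-72) = -105*(-72) = 7560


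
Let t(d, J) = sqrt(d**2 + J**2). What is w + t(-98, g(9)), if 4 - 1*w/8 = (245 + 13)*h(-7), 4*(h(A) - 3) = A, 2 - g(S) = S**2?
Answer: -2548 + sqrt(15845) ≈ -2422.1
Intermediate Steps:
g(S) = 2 - S**2
h(A) = 3 + A/4
w = -2548 (w = 32 - 8*(245 + 13)*(3 + (1/4)*(-7)) = 32 - 2064*(3 - 7/4) = 32 - 2064*5/4 = 32 - 8*645/2 = 32 - 2580 = -2548)
t(d, J) = sqrt(J**2 + d**2)
w + t(-98, g(9)) = -2548 + sqrt((2 - 1*9**2)**2 + (-98)**2) = -2548 + sqrt((2 - 1*81)**2 + 9604) = -2548 + sqrt((2 - 81)**2 + 9604) = -2548 + sqrt((-79)**2 + 9604) = -2548 + sqrt(6241 + 9604) = -2548 + sqrt(15845)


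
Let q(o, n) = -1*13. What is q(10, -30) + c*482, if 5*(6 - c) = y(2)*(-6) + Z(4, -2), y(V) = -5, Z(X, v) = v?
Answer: 899/5 ≈ 179.80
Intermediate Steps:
q(o, n) = -13
c = ⅖ (c = 6 - (-5*(-6) - 2)/5 = 6 - (30 - 2)/5 = 6 - ⅕*28 = 6 - 28/5 = ⅖ ≈ 0.40000)
q(10, -30) + c*482 = -13 + (⅖)*482 = -13 + 964/5 = 899/5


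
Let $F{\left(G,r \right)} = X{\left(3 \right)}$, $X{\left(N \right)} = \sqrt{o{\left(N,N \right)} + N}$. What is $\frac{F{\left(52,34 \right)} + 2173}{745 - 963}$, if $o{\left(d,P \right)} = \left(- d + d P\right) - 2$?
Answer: $- \frac{2173}{218} - \frac{\sqrt{7}}{218} \approx -9.98$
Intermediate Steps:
$o{\left(d,P \right)} = -2 - d + P d$ ($o{\left(d,P \right)} = \left(- d + P d\right) - 2 = -2 - d + P d$)
$X{\left(N \right)} = \sqrt{-2 + N^{2}}$ ($X{\left(N \right)} = \sqrt{\left(-2 - N + N N\right) + N} = \sqrt{\left(-2 - N + N^{2}\right) + N} = \sqrt{\left(-2 + N^{2} - N\right) + N} = \sqrt{-2 + N^{2}}$)
$F{\left(G,r \right)} = \sqrt{7}$ ($F{\left(G,r \right)} = \sqrt{-2 + 3^{2}} = \sqrt{-2 + 9} = \sqrt{7}$)
$\frac{F{\left(52,34 \right)} + 2173}{745 - 963} = \frac{\sqrt{7} + 2173}{745 - 963} = \frac{2173 + \sqrt{7}}{-218} = \left(2173 + \sqrt{7}\right) \left(- \frac{1}{218}\right) = - \frac{2173}{218} - \frac{\sqrt{7}}{218}$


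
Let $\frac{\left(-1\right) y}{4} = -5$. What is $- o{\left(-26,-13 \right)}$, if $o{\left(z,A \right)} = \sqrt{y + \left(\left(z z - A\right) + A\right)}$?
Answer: $- 2 \sqrt{174} \approx -26.382$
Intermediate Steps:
$y = 20$ ($y = \left(-4\right) \left(-5\right) = 20$)
$o{\left(z,A \right)} = \sqrt{20 + z^{2}}$ ($o{\left(z,A \right)} = \sqrt{20 + \left(\left(z z - A\right) + A\right)} = \sqrt{20 + \left(\left(z^{2} - A\right) + A\right)} = \sqrt{20 + z^{2}}$)
$- o{\left(-26,-13 \right)} = - \sqrt{20 + \left(-26\right)^{2}} = - \sqrt{20 + 676} = - \sqrt{696} = - 2 \sqrt{174}$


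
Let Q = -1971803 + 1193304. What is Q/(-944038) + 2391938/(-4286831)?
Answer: 1079213281025/4046931363578 ≈ 0.26667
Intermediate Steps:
Q = -778499
Q/(-944038) + 2391938/(-4286831) = -778499/(-944038) + 2391938/(-4286831) = -778499*(-1/944038) + 2391938*(-1/4286831) = 778499/944038 - 2391938/4286831 = 1079213281025/4046931363578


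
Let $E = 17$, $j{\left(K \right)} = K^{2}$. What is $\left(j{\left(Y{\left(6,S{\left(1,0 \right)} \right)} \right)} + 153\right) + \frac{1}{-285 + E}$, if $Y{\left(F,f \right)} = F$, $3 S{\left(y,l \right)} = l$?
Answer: $\frac{50651}{268} \approx 189.0$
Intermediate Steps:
$S{\left(y,l \right)} = \frac{l}{3}$
$\left(j{\left(Y{\left(6,S{\left(1,0 \right)} \right)} \right)} + 153\right) + \frac{1}{-285 + E} = \left(6^{2} + 153\right) + \frac{1}{-285 + 17} = \left(36 + 153\right) + \frac{1}{-268} = 189 - \frac{1}{268} = \frac{50651}{268}$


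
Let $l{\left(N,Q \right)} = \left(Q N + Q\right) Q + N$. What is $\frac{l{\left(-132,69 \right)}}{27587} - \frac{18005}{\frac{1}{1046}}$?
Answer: $- \frac{519552939833}{27587} \approx -1.8833 \cdot 10^{7}$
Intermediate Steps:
$l{\left(N,Q \right)} = N + Q \left(Q + N Q\right)$ ($l{\left(N,Q \right)} = \left(N Q + Q\right) Q + N = \left(Q + N Q\right) Q + N = Q \left(Q + N Q\right) + N = N + Q \left(Q + N Q\right)$)
$\frac{l{\left(-132,69 \right)}}{27587} - \frac{18005}{\frac{1}{1046}} = \frac{-132 + 69^{2} - 132 \cdot 69^{2}}{27587} - \frac{18005}{\frac{1}{1046}} = \left(-132 + 4761 - 628452\right) \frac{1}{27587} - 18005 \frac{1}{\frac{1}{1046}} = \left(-132 + 4761 - 628452\right) \frac{1}{27587} - 18833230 = \left(-623823\right) \frac{1}{27587} - 18833230 = - \frac{623823}{27587} - 18833230 = - \frac{519552939833}{27587}$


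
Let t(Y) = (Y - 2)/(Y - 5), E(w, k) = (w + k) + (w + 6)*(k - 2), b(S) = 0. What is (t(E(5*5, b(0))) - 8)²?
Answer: 9801/196 ≈ 50.005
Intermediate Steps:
E(w, k) = k + w + (-2 + k)*(6 + w) (E(w, k) = (k + w) + (6 + w)*(-2 + k) = (k + w) + (-2 + k)*(6 + w) = k + w + (-2 + k)*(6 + w))
t(Y) = (-2 + Y)/(-5 + Y)
(t(E(5*5, b(0))) - 8)² = ((-2 + (-12 - 5*5 + 7*0 + 0*(5*5)))/(-5 + (-12 - 5*5 + 7*0 + 0*(5*5))) - 8)² = ((-2 + (-12 - 1*25 + 0 + 0*25))/(-5 + (-12 - 1*25 + 0 + 0*25)) - 8)² = ((-2 + (-12 - 25 + 0 + 0))/(-5 + (-12 - 25 + 0 + 0)) - 8)² = ((-2 - 37)/(-5 - 37) - 8)² = (-39/(-42) - 8)² = (-1/42*(-39) - 8)² = (13/14 - 8)² = (-99/14)² = 9801/196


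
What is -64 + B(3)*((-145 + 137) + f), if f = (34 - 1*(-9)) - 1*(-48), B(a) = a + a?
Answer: 434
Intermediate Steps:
B(a) = 2*a
f = 91 (f = (34 + 9) + 48 = 43 + 48 = 91)
-64 + B(3)*((-145 + 137) + f) = -64 + (2*3)*((-145 + 137) + 91) = -64 + 6*(-8 + 91) = -64 + 6*83 = -64 + 498 = 434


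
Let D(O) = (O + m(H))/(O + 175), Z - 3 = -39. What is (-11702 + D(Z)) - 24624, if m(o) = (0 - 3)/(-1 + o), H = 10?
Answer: -15148051/417 ≈ -36326.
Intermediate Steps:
m(o) = -3/(-1 + o)
Z = -36 (Z = 3 - 39 = -36)
D(O) = (-1/3 + O)/(175 + O) (D(O) = (O - 3/(-1 + 10))/(O + 175) = (O - 3/9)/(175 + O) = (O - 3*1/9)/(175 + O) = (O - 1/3)/(175 + O) = (-1/3 + O)/(175 + O))
(-11702 + D(Z)) - 24624 = (-11702 + (-1/3 - 36)/(175 - 36)) - 24624 = (-11702 - 109/3/139) - 24624 = (-11702 + (1/139)*(-109/3)) - 24624 = (-11702 - 109/417) - 24624 = -4879843/417 - 24624 = -15148051/417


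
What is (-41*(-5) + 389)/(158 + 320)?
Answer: 297/239 ≈ 1.2427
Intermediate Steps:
(-41*(-5) + 389)/(158 + 320) = (205 + 389)/478 = 594*(1/478) = 297/239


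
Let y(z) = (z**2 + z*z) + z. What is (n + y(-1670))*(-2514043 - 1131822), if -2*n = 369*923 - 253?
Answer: -19709411292995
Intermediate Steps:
n = -170167 (n = -(369*923 - 253)/2 = -(340587 - 253)/2 = -1/2*340334 = -170167)
y(z) = z + 2*z**2 (y(z) = (z**2 + z**2) + z = 2*z**2 + z = z + 2*z**2)
(n + y(-1670))*(-2514043 - 1131822) = (-170167 - 1670*(1 + 2*(-1670)))*(-2514043 - 1131822) = (-170167 - 1670*(1 - 3340))*(-3645865) = (-170167 - 1670*(-3339))*(-3645865) = (-170167 + 5576130)*(-3645865) = 5405963*(-3645865) = -19709411292995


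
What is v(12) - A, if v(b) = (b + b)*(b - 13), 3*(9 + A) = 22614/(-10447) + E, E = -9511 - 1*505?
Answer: 104189651/31341 ≈ 3324.4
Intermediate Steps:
E = -10016 (E = -9511 - 505 = -10016)
A = -104941835/31341 (A = -9 + (22614/(-10447) - 10016)/3 = -9 + (22614*(-1/10447) - 10016)/3 = -9 + (-22614/10447 - 10016)/3 = -9 + (⅓)*(-104659766/10447) = -9 - 104659766/31341 = -104941835/31341 ≈ -3348.4)
v(b) = 2*b*(-13 + b) (v(b) = (2*b)*(-13 + b) = 2*b*(-13 + b))
v(12) - A = 2*12*(-13 + 12) - 1*(-104941835/31341) = 2*12*(-1) + 104941835/31341 = -24 + 104941835/31341 = 104189651/31341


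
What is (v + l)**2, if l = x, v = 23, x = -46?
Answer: 529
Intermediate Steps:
l = -46
(v + l)**2 = (23 - 46)**2 = (-23)**2 = 529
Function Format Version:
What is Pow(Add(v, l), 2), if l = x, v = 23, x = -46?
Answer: 529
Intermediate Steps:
l = -46
Pow(Add(v, l), 2) = Pow(Add(23, -46), 2) = Pow(-23, 2) = 529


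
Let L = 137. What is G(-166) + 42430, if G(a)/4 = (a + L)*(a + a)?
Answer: 80942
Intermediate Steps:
G(a) = 8*a*(137 + a) (G(a) = 4*((a + 137)*(a + a)) = 4*((137 + a)*(2*a)) = 4*(2*a*(137 + a)) = 8*a*(137 + a))
G(-166) + 42430 = 8*(-166)*(137 - 166) + 42430 = 8*(-166)*(-29) + 42430 = 38512 + 42430 = 80942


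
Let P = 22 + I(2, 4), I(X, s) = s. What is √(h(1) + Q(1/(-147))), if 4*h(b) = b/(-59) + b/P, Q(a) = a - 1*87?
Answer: I*√361140058578/64428 ≈ 9.3275*I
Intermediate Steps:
Q(a) = -87 + a (Q(a) = a - 87 = -87 + a)
P = 26 (P = 22 + 4 = 26)
h(b) = 33*b/6136 (h(b) = (b/(-59) + b/26)/4 = (b*(-1/59) + b*(1/26))/4 = (-b/59 + b/26)/4 = (33*b/1534)/4 = 33*b/6136)
√(h(1) + Q(1/(-147))) = √((33/6136)*1 + (-87 + 1/(-147))) = √(33/6136 + (-87 - 1/147)) = √(33/6136 - 12790/147) = √(-78474589/901992) = I*√361140058578/64428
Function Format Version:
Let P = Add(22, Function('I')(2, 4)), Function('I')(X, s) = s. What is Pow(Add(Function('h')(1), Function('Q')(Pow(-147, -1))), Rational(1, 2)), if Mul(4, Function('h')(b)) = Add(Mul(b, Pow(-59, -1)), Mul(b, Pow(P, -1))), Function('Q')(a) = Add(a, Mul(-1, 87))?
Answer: Mul(Rational(1, 64428), I, Pow(361140058578, Rational(1, 2))) ≈ Mul(9.3275, I)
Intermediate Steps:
Function('Q')(a) = Add(-87, a) (Function('Q')(a) = Add(a, -87) = Add(-87, a))
P = 26 (P = Add(22, 4) = 26)
Function('h')(b) = Mul(Rational(33, 6136), b) (Function('h')(b) = Mul(Rational(1, 4), Add(Mul(b, Pow(-59, -1)), Mul(b, Pow(26, -1)))) = Mul(Rational(1, 4), Add(Mul(b, Rational(-1, 59)), Mul(b, Rational(1, 26)))) = Mul(Rational(1, 4), Add(Mul(Rational(-1, 59), b), Mul(Rational(1, 26), b))) = Mul(Rational(1, 4), Mul(Rational(33, 1534), b)) = Mul(Rational(33, 6136), b))
Pow(Add(Function('h')(1), Function('Q')(Pow(-147, -1))), Rational(1, 2)) = Pow(Add(Mul(Rational(33, 6136), 1), Add(-87, Pow(-147, -1))), Rational(1, 2)) = Pow(Add(Rational(33, 6136), Add(-87, Rational(-1, 147))), Rational(1, 2)) = Pow(Add(Rational(33, 6136), Rational(-12790, 147)), Rational(1, 2)) = Pow(Rational(-78474589, 901992), Rational(1, 2)) = Mul(Rational(1, 64428), I, Pow(361140058578, Rational(1, 2)))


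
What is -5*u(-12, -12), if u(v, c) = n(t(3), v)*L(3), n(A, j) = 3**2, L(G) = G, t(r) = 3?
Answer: -135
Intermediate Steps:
n(A, j) = 9
u(v, c) = 27 (u(v, c) = 9*3 = 27)
-5*u(-12, -12) = -5*27 = -135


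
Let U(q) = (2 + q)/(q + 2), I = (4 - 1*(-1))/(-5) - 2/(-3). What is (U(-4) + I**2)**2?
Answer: 100/81 ≈ 1.2346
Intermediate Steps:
I = -1/3 (I = (4 + 1)*(-1/5) - 2*(-1/3) = 5*(-1/5) + 2/3 = -1 + 2/3 = -1/3 ≈ -0.33333)
U(q) = 1 (U(q) = (2 + q)/(2 + q) = 1)
(U(-4) + I**2)**2 = (1 + (-1/3)**2)**2 = (1 + 1/9)**2 = (10/9)**2 = 100/81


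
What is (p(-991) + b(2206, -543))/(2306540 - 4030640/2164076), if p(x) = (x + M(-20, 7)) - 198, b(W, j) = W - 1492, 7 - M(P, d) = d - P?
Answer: -53560881/249576191320 ≈ -0.00021461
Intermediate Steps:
M(P, d) = 7 + P - d (M(P, d) = 7 - (d - P) = 7 + (P - d) = 7 + P - d)
b(W, j) = -1492 + W
p(x) = -218 + x (p(x) = (x + (7 - 20 - 1*7)) - 198 = (x + (7 - 20 - 7)) - 198 = (x - 20) - 198 = (-20 + x) - 198 = -218 + x)
(p(-991) + b(2206, -543))/(2306540 - 4030640/2164076) = ((-218 - 991) + (-1492 + 2206))/(2306540 - 4030640/2164076) = (-1209 + 714)/(2306540 - 4030640*1/2164076) = -495/(2306540 - 1007660/541019) = -495/1247880956600/541019 = -495*541019/1247880956600 = -53560881/249576191320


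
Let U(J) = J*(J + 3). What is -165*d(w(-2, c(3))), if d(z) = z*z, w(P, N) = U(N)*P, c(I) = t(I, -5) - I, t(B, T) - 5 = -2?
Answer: 0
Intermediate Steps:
t(B, T) = 3 (t(B, T) = 5 - 2 = 3)
U(J) = J*(3 + J)
c(I) = 3 - I
w(P, N) = N*P*(3 + N) (w(P, N) = (N*(3 + N))*P = N*P*(3 + N))
d(z) = z**2
-165*d(w(-2, c(3))) = -165*4*(3 - 1*3)**2*(3 + (3 - 1*3))**2 = -165*4*(3 - 3)**2*(3 + (3 - 3))**2 = -165*(0*(-2)*(3 + 0))**2 = -165*(0*(-2)*3)**2 = -165*0**2 = -165*0 = 0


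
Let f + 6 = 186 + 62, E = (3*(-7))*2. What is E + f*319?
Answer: 77156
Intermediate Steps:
E = -42 (E = -21*2 = -42)
f = 242 (f = -6 + (186 + 62) = -6 + 248 = 242)
E + f*319 = -42 + 242*319 = -42 + 77198 = 77156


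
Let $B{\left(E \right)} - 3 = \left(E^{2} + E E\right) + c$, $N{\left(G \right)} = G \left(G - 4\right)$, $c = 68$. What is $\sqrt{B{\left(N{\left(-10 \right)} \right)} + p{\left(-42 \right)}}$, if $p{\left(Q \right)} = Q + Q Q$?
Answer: $\sqrt{40993} \approx 202.47$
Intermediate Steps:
$N{\left(G \right)} = G \left(-4 + G\right)$
$B{\left(E \right)} = 71 + 2 E^{2}$ ($B{\left(E \right)} = 3 + \left(\left(E^{2} + E E\right) + 68\right) = 3 + \left(\left(E^{2} + E^{2}\right) + 68\right) = 3 + \left(2 E^{2} + 68\right) = 3 + \left(68 + 2 E^{2}\right) = 71 + 2 E^{2}$)
$p{\left(Q \right)} = Q + Q^{2}$
$\sqrt{B{\left(N{\left(-10 \right)} \right)} + p{\left(-42 \right)}} = \sqrt{\left(71 + 2 \left(- 10 \left(-4 - 10\right)\right)^{2}\right) - 42 \left(1 - 42\right)} = \sqrt{\left(71 + 2 \left(\left(-10\right) \left(-14\right)\right)^{2}\right) - -1722} = \sqrt{\left(71 + 2 \cdot 140^{2}\right) + 1722} = \sqrt{\left(71 + 2 \cdot 19600\right) + 1722} = \sqrt{\left(71 + 39200\right) + 1722} = \sqrt{39271 + 1722} = \sqrt{40993}$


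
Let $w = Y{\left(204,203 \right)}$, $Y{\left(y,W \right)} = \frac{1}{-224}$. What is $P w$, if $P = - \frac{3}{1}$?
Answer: $\frac{3}{224} \approx 0.013393$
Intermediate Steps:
$Y{\left(y,W \right)} = - \frac{1}{224}$
$w = - \frac{1}{224} \approx -0.0044643$
$P = -3$ ($P = \left(-3\right) 1 = -3$)
$P w = \left(-3\right) \left(- \frac{1}{224}\right) = \frac{3}{224}$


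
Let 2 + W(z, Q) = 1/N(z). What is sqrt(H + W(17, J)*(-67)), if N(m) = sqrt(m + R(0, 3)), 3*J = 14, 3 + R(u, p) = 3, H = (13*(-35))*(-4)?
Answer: sqrt(564706 - 1139*sqrt(17))/17 ≈ 44.020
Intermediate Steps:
H = 1820 (H = -455*(-4) = 1820)
R(u, p) = 0 (R(u, p) = -3 + 3 = 0)
J = 14/3 (J = (1/3)*14 = 14/3 ≈ 4.6667)
N(m) = sqrt(m) (N(m) = sqrt(m + 0) = sqrt(m))
W(z, Q) = -2 + 1/sqrt(z) (W(z, Q) = -2 + 1/(sqrt(z)) = -2 + 1/sqrt(z))
sqrt(H + W(17, J)*(-67)) = sqrt(1820 + (-2 + 1/sqrt(17))*(-67)) = sqrt(1820 + (-2 + sqrt(17)/17)*(-67)) = sqrt(1820 + (134 - 67*sqrt(17)/17)) = sqrt(1954 - 67*sqrt(17)/17)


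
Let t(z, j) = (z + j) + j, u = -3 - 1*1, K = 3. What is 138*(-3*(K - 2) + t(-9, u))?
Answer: -2760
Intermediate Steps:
u = -4 (u = -3 - 1 = -4)
t(z, j) = z + 2*j (t(z, j) = (j + z) + j = z + 2*j)
138*(-3*(K - 2) + t(-9, u)) = 138*(-3*(3 - 2) + (-9 + 2*(-4))) = 138*(-3*1 + (-9 - 8)) = 138*(-3 - 17) = 138*(-20) = -2760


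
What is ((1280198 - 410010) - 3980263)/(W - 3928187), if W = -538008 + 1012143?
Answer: 3110075/3454052 ≈ 0.90041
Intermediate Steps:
W = 474135
((1280198 - 410010) - 3980263)/(W - 3928187) = ((1280198 - 410010) - 3980263)/(474135 - 3928187) = (870188 - 3980263)/(-3454052) = -3110075*(-1/3454052) = 3110075/3454052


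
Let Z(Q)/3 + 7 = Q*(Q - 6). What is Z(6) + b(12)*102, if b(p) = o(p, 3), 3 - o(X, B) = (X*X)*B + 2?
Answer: -43983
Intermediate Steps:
o(X, B) = 1 - B*X² (o(X, B) = 3 - ((X*X)*B + 2) = 3 - (X²*B + 2) = 3 - (B*X² + 2) = 3 - (2 + B*X²) = 3 + (-2 - B*X²) = 1 - B*X²)
b(p) = 1 - 3*p² (b(p) = 1 - 1*3*p² = 1 - 3*p²)
Z(Q) = -21 + 3*Q*(-6 + Q) (Z(Q) = -21 + 3*(Q*(Q - 6)) = -21 + 3*(Q*(-6 + Q)) = -21 + 3*Q*(-6 + Q))
Z(6) + b(12)*102 = (-21 - 18*6 + 3*6²) + (1 - 3*12²)*102 = (-21 - 108 + 3*36) + (1 - 3*144)*102 = (-21 - 108 + 108) + (1 - 432)*102 = -21 - 431*102 = -21 - 43962 = -43983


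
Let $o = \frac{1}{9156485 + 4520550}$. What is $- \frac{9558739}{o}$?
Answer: $-130735207858865$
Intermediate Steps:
$o = \frac{1}{13677035} \approx 7.3115 \cdot 10^{-8}$
$- \frac{9558739}{o} = - 9558739 \frac{1}{\frac{1}{13677035}} = \left(-9558739\right) 13677035 = -130735207858865$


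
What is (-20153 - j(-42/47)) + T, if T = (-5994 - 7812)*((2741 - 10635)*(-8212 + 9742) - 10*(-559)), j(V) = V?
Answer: 7833451799711/47 ≈ 1.6667e+11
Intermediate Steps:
T = 166669207380 (T = -13806*(-7894*1530 + 5590) = -13806*(-12077820 + 5590) = -13806*(-12072230) = 166669207380)
(-20153 - j(-42/47)) + T = (-20153 - (-42)/47) + 166669207380 = (-20153 - 1*(-42/47)) + 166669207380 = (-20153 + 42/47) + 166669207380 = -947149/47 + 166669207380 = 7833451799711/47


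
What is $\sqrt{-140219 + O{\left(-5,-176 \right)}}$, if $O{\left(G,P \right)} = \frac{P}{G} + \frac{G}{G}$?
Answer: $\frac{i \sqrt{3504570}}{5} \approx 374.41 i$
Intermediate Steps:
$O{\left(G,P \right)} = 1 + \frac{P}{G}$ ($O{\left(G,P \right)} = \frac{P}{G} + 1 = 1 + \frac{P}{G}$)
$\sqrt{-140219 + O{\left(-5,-176 \right)}} = \sqrt{-140219 + \frac{-5 - 176}{-5}} = \sqrt{-140219 - - \frac{181}{5}} = \sqrt{-140219 + \frac{181}{5}} = \sqrt{- \frac{700914}{5}} = \frac{i \sqrt{3504570}}{5}$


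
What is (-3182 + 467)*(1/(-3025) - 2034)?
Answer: 3340998093/605 ≈ 5.5223e+6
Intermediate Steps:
(-3182 + 467)*(1/(-3025) - 2034) = -2715*(-1/3025 - 2034) = -2715*(-6152851/3025) = 3340998093/605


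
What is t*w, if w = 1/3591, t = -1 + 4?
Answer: 1/1197 ≈ 0.00083542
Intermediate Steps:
t = 3
w = 1/3591 ≈ 0.00027847
t*w = 3*(1/3591) = 1/1197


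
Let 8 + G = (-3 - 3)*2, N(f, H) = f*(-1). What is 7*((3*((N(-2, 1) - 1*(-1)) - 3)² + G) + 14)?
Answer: -42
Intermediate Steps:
N(f, H) = -f
G = -20 (G = -8 + (-3 - 3)*2 = -8 - 6*2 = -8 - 12 = -20)
7*((3*((N(-2, 1) - 1*(-1)) - 3)² + G) + 14) = 7*((3*((-1*(-2) - 1*(-1)) - 3)² - 20) + 14) = 7*((3*((2 + 1) - 3)² - 20) + 14) = 7*((3*(3 - 3)² - 20) + 14) = 7*((3*0² - 20) + 14) = 7*((3*0 - 20) + 14) = 7*((0 - 20) + 14) = 7*(-20 + 14) = 7*(-6) = -42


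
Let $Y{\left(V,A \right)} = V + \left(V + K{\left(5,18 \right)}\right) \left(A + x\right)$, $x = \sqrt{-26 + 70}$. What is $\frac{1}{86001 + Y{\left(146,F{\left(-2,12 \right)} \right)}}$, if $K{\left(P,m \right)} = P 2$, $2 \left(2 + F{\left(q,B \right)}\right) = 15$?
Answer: $\frac{87005}{7568799241} - \frac{312 \sqrt{11}}{7568799241} \approx 1.1358 \cdot 10^{-5}$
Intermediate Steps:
$F{\left(q,B \right)} = \frac{11}{2}$ ($F{\left(q,B \right)} = -2 + \frac{1}{2} \cdot 15 = -2 + \frac{15}{2} = \frac{11}{2}$)
$K{\left(P,m \right)} = 2 P$
$x = 2 \sqrt{11}$ ($x = \sqrt{44} = 2 \sqrt{11} \approx 6.6332$)
$Y{\left(V,A \right)} = V + \left(10 + V\right) \left(A + 2 \sqrt{11}\right)$ ($Y{\left(V,A \right)} = V + \left(V + 2 \cdot 5\right) \left(A + 2 \sqrt{11}\right) = V + \left(V + 10\right) \left(A + 2 \sqrt{11}\right) = V + \left(10 + V\right) \left(A + 2 \sqrt{11}\right)$)
$\frac{1}{86001 + Y{\left(146,F{\left(-2,12 \right)} \right)}} = \frac{1}{86001 + \left(146 + 10 \cdot \frac{11}{2} + 20 \sqrt{11} + \frac{11}{2} \cdot 146 + 2 \cdot 146 \sqrt{11}\right)} = \frac{1}{86001 + \left(146 + 55 + 20 \sqrt{11} + 803 + 292 \sqrt{11}\right)} = \frac{1}{86001 + \left(1004 + 312 \sqrt{11}\right)} = \frac{1}{87005 + 312 \sqrt{11}}$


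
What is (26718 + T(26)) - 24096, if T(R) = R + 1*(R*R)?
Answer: 3324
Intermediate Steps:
T(R) = R + R² (T(R) = R + 1*R² = R + R²)
(26718 + T(26)) - 24096 = (26718 + 26*(1 + 26)) - 24096 = (26718 + 26*27) - 24096 = (26718 + 702) - 24096 = 27420 - 24096 = 3324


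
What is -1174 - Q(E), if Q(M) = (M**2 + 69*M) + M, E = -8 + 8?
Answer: -1174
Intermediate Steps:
E = 0
Q(M) = M**2 + 70*M
-1174 - Q(E) = -1174 - 0*(70 + 0) = -1174 - 0*70 = -1174 - 1*0 = -1174 + 0 = -1174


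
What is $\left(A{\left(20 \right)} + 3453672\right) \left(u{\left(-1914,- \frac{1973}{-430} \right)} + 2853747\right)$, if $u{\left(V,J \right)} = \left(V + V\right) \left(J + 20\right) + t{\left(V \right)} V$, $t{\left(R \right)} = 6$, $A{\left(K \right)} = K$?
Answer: $\frac{2040613306896516}{215} \approx 9.4912 \cdot 10^{12}$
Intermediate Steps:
$u{\left(V,J \right)} = 6 V + 2 V \left(20 + J\right)$ ($u{\left(V,J \right)} = \left(V + V\right) \left(J + 20\right) + 6 V = 2 V \left(20 + J\right) + 6 V = 6 V + 2 V \left(20 + J\right)$)
$\left(A{\left(20 \right)} + 3453672\right) \left(u{\left(-1914,- \frac{1973}{-430} \right)} + 2853747\right) = \left(20 + 3453672\right) \left(2 \left(-1914\right) \left(23 - \frac{1973}{-430}\right) + 2853747\right) = 3453692 \left(2 \left(-1914\right) \left(23 - - \frac{1973}{430}\right) + 2853747\right) = 3453692 \left(2 \left(-1914\right) \left(23 + \frac{1973}{430}\right) + 2853747\right) = 3453692 \left(2 \left(-1914\right) \frac{11863}{430} + 2853747\right) = 3453692 \left(- \frac{22705782}{215} + 2853747\right) = 3453692 \cdot \frac{590849823}{215} = \frac{2040613306896516}{215}$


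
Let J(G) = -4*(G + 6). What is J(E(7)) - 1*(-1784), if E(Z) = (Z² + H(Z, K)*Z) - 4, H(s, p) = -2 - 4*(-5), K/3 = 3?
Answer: 1076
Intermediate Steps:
K = 9 (K = 3*3 = 9)
H(s, p) = 18 (H(s, p) = -2 + 20 = 18)
E(Z) = -4 + Z² + 18*Z (E(Z) = (Z² + 18*Z) - 4 = -4 + Z² + 18*Z)
J(G) = -24 - 4*G (J(G) = -4*(6 + G) = -24 - 4*G)
J(E(7)) - 1*(-1784) = (-24 - 4*(-4 + 7² + 18*7)) - 1*(-1784) = (-24 - 4*(-4 + 49 + 126)) + 1784 = (-24 - 4*171) + 1784 = (-24 - 684) + 1784 = -708 + 1784 = 1076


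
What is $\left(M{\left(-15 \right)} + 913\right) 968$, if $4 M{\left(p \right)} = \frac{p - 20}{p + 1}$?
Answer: $884389$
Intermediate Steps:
$M{\left(p \right)} = \frac{-20 + p}{4 \left(1 + p\right)}$ ($M{\left(p \right)} = \frac{\left(p - 20\right) \frac{1}{p + 1}}{4} = \frac{\left(-20 + p\right) \frac{1}{1 + p}}{4} = \frac{\frac{1}{1 + p} \left(-20 + p\right)}{4} = \frac{-20 + p}{4 \left(1 + p\right)}$)
$\left(M{\left(-15 \right)} + 913\right) 968 = \left(\frac{-20 - 15}{4 \left(1 - 15\right)} + 913\right) 968 = \left(\frac{1}{4} \frac{1}{-14} \left(-35\right) + 913\right) 968 = \left(\frac{1}{4} \left(- \frac{1}{14}\right) \left(-35\right) + 913\right) 968 = \left(\frac{5}{8} + 913\right) 968 = \frac{7309}{8} \cdot 968 = 884389$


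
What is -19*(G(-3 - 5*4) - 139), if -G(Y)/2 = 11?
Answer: 3059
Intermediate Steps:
G(Y) = -22 (G(Y) = -2*11 = -22)
-19*(G(-3 - 5*4) - 139) = -19*(-22 - 139) = -19*(-161) = 3059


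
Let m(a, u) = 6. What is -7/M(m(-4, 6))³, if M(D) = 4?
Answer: -7/64 ≈ -0.10938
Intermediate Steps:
-7/M(m(-4, 6))³ = -7*(1/4)³ = -7*(¼)³ = -7*1/64 = -7/64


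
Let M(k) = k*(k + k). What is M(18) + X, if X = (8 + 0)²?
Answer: 712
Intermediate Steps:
M(k) = 2*k² (M(k) = k*(2*k) = 2*k²)
X = 64 (X = 8² = 64)
M(18) + X = 2*18² + 64 = 2*324 + 64 = 648 + 64 = 712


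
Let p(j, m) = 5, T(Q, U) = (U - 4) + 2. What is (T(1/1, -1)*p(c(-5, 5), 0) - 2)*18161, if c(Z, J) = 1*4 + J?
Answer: -308737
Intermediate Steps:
c(Z, J) = 4 + J
T(Q, U) = -2 + U (T(Q, U) = (-4 + U) + 2 = -2 + U)
(T(1/1, -1)*p(c(-5, 5), 0) - 2)*18161 = ((-2 - 1)*5 - 2)*18161 = (-3*5 - 2)*18161 = (-15 - 2)*18161 = -17*18161 = -308737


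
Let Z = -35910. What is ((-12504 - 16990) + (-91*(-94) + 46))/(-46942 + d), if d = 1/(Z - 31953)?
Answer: 1417929522/3185624947 ≈ 0.44510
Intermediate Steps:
d = -1/67863 (d = 1/(-35910 - 31953) = 1/(-67863) = -1/67863 ≈ -1.4736e-5)
((-12504 - 16990) + (-91*(-94) + 46))/(-46942 + d) = ((-12504 - 16990) + (-91*(-94) + 46))/(-46942 - 1/67863) = (-29494 + (8554 + 46))/(-3185624947/67863) = (-29494 + 8600)*(-67863/3185624947) = -20894*(-67863/3185624947) = 1417929522/3185624947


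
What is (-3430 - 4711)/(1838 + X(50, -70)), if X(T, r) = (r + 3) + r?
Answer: -1163/243 ≈ -4.7860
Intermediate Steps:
X(T, r) = 3 + 2*r (X(T, r) = (3 + r) + r = 3 + 2*r)
(-3430 - 4711)/(1838 + X(50, -70)) = (-3430 - 4711)/(1838 + (3 + 2*(-70))) = -8141/(1838 + (3 - 140)) = -8141/(1838 - 137) = -8141/1701 = -8141*1/1701 = -1163/243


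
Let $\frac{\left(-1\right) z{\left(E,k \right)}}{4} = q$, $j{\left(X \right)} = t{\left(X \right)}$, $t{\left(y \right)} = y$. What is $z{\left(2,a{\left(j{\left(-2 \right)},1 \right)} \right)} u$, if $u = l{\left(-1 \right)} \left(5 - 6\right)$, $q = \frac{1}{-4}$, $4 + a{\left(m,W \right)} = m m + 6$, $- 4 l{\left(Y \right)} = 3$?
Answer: $\frac{3}{4} \approx 0.75$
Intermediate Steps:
$l{\left(Y \right)} = - \frac{3}{4}$ ($l{\left(Y \right)} = \left(- \frac{1}{4}\right) 3 = - \frac{3}{4}$)
$j{\left(X \right)} = X$
$a{\left(m,W \right)} = 2 + m^{2}$ ($a{\left(m,W \right)} = -4 + \left(m m + 6\right) = -4 + \left(m^{2} + 6\right) = -4 + \left(6 + m^{2}\right) = 2 + m^{2}$)
$q = - \frac{1}{4} \approx -0.25$
$z{\left(E,k \right)} = 1$ ($z{\left(E,k \right)} = \left(-4\right) \left(- \frac{1}{4}\right) = 1$)
$u = \frac{3}{4}$ ($u = - \frac{3 \left(5 - 6\right)}{4} = \left(- \frac{3}{4}\right) \left(-1\right) = \frac{3}{4} \approx 0.75$)
$z{\left(2,a{\left(j{\left(-2 \right)},1 \right)} \right)} u = 1 \cdot \frac{3}{4} = \frac{3}{4}$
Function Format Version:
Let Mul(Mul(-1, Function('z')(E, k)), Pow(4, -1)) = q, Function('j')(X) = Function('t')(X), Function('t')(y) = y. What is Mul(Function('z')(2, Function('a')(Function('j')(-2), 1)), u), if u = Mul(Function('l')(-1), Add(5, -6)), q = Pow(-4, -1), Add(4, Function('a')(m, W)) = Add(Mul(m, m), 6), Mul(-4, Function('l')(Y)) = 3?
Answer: Rational(3, 4) ≈ 0.75000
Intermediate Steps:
Function('l')(Y) = Rational(-3, 4) (Function('l')(Y) = Mul(Rational(-1, 4), 3) = Rational(-3, 4))
Function('j')(X) = X
Function('a')(m, W) = Add(2, Pow(m, 2)) (Function('a')(m, W) = Add(-4, Add(Mul(m, m), 6)) = Add(-4, Add(Pow(m, 2), 6)) = Add(-4, Add(6, Pow(m, 2))) = Add(2, Pow(m, 2)))
q = Rational(-1, 4) ≈ -0.25000
Function('z')(E, k) = 1 (Function('z')(E, k) = Mul(-4, Rational(-1, 4)) = 1)
u = Rational(3, 4) (u = Mul(Rational(-3, 4), Add(5, -6)) = Mul(Rational(-3, 4), -1) = Rational(3, 4) ≈ 0.75000)
Mul(Function('z')(2, Function('a')(Function('j')(-2), 1)), u) = Mul(1, Rational(3, 4)) = Rational(3, 4)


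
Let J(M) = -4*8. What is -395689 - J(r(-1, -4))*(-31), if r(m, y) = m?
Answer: -396681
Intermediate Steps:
J(M) = -32
-395689 - J(r(-1, -4))*(-31) = -395689 - (-32)*(-31) = -395689 - 1*992 = -395689 - 992 = -396681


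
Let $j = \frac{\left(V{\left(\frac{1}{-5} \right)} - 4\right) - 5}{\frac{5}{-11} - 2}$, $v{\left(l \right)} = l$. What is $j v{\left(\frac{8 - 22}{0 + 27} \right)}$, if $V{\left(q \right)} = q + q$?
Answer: $- \frac{7238}{3645} \approx -1.9857$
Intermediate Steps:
$V{\left(q \right)} = 2 q$
$j = \frac{517}{135}$ ($j = \frac{\left(\frac{2}{-5} - 4\right) - 5}{\frac{5}{-11} - 2} = \frac{\left(2 \left(- \frac{1}{5}\right) - 4\right) - 5}{5 \left(- \frac{1}{11}\right) - 2} = \frac{\left(- \frac{2}{5} - 4\right) - 5}{- \frac{5}{11} - 2} = \frac{- \frac{22}{5} - 5}{- \frac{27}{11}} = \left(- \frac{47}{5}\right) \left(- \frac{11}{27}\right) = \frac{517}{135} \approx 3.8296$)
$j v{\left(\frac{8 - 22}{0 + 27} \right)} = \frac{517 \frac{8 - 22}{0 + 27}}{135} = \frac{517 \left(- \frac{14}{27}\right)}{135} = \frac{517 \left(\left(-14\right) \frac{1}{27}\right)}{135} = \frac{517}{135} \left(- \frac{14}{27}\right) = - \frac{7238}{3645}$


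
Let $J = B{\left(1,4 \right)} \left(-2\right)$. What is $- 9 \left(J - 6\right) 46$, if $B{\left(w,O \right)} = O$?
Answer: $5796$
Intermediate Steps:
$J = -8$ ($J = 4 \left(-2\right) = -8$)
$- 9 \left(J - 6\right) 46 = - 9 \left(-8 - 6\right) 46 = \left(-9\right) \left(-14\right) 46 = 126 \cdot 46 = 5796$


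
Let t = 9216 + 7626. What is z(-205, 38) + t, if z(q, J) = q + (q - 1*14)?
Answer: 16418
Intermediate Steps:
z(q, J) = -14 + 2*q (z(q, J) = q + (q - 14) = q + (-14 + q) = -14 + 2*q)
t = 16842
z(-205, 38) + t = (-14 + 2*(-205)) + 16842 = (-14 - 410) + 16842 = -424 + 16842 = 16418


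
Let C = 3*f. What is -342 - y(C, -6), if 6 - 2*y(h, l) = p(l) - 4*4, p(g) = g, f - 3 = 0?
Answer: -356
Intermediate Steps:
f = 3 (f = 3 + 0 = 3)
C = 9 (C = 3*3 = 9)
y(h, l) = 11 - l/2 (y(h, l) = 3 - (l - 4*4)/2 = 3 - (l - 16)/2 = 3 - (-16 + l)/2 = 3 + (8 - l/2) = 11 - l/2)
-342 - y(C, -6) = -342 - (11 - ½*(-6)) = -342 - (11 + 3) = -342 - 1*14 = -342 - 14 = -356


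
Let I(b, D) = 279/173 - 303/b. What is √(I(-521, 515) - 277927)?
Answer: I*√2257849362306229/90133 ≈ 527.19*I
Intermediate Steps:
I(b, D) = 279/173 - 303/b (I(b, D) = 279*(1/173) - 303/b = 279/173 - 303/b)
√(I(-521, 515) - 277927) = √((279/173 - 303/(-521)) - 277927) = √((279/173 - 303*(-1/521)) - 277927) = √((279/173 + 303/521) - 277927) = √(197778/90133 - 277927) = √(-25050196513/90133) = I*√2257849362306229/90133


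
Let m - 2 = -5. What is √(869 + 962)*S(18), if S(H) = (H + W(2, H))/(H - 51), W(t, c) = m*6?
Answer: 0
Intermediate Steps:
m = -3 (m = 2 - 5 = -3)
W(t, c) = -18 (W(t, c) = -3*6 = -18)
S(H) = (-18 + H)/(-51 + H) (S(H) = (H - 18)/(H - 51) = (-18 + H)/(-51 + H))
√(869 + 962)*S(18) = √(869 + 962)*((-18 + 18)/(-51 + 18)) = √1831*(0/(-33)) = √1831*(-1/33*0) = √1831*0 = 0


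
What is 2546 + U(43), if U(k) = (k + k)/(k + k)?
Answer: 2547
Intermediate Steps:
U(k) = 1 (U(k) = (2*k)/((2*k)) = (2*k)*(1/(2*k)) = 1)
2546 + U(43) = 2546 + 1 = 2547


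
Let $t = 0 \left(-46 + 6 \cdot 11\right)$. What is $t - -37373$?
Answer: $37373$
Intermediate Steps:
$t = 0$ ($t = 0 \left(-46 + 66\right) = 0 \cdot 20 = 0$)
$t - -37373 = 0 - -37373 = 0 + 37373 = 37373$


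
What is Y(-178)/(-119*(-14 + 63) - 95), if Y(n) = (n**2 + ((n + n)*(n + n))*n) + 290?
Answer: 11263517/2963 ≈ 3801.4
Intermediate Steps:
Y(n) = 290 + n**2 + 4*n**3 (Y(n) = (n**2 + ((2*n)*(2*n))*n) + 290 = (n**2 + (4*n**2)*n) + 290 = (n**2 + 4*n**3) + 290 = 290 + n**2 + 4*n**3)
Y(-178)/(-119*(-14 + 63) - 95) = (290 + (-178)**2 + 4*(-178)**3)/(-119*(-14 + 63) - 95) = (290 + 31684 + 4*(-5639752))/(-119*49 - 95) = (290 + 31684 - 22559008)/(-5831 - 95) = -22527034/(-5926) = -22527034*(-1/5926) = 11263517/2963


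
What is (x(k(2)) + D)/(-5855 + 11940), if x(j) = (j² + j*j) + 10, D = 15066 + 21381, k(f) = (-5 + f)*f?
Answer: 36529/6085 ≈ 6.0031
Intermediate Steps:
k(f) = f*(-5 + f)
D = 36447
x(j) = 10 + 2*j² (x(j) = (j² + j²) + 10 = 2*j² + 10 = 10 + 2*j²)
(x(k(2)) + D)/(-5855 + 11940) = ((10 + 2*(2*(-5 + 2))²) + 36447)/(-5855 + 11940) = ((10 + 2*(2*(-3))²) + 36447)/6085 = ((10 + 2*(-6)²) + 36447)*(1/6085) = ((10 + 2*36) + 36447)*(1/6085) = ((10 + 72) + 36447)*(1/6085) = (82 + 36447)*(1/6085) = 36529*(1/6085) = 36529/6085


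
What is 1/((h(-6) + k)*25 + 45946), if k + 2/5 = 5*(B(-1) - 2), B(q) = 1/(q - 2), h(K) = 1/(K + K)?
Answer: 4/182569 ≈ 2.1910e-5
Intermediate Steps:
h(K) = 1/(2*K)
B(q) = 1/(-2 + q)
k = -181/15 (k = -2/5 + 5*(1/(-2 - 1) - 2) = -2/5 + 5*(1/(-3) - 2) = -2/5 + 5*(-1/3 - 2) = -2/5 + 5*(-7/3) = -2/5 - 35/3 = -181/15 ≈ -12.067)
1/((h(-6) + k)*25 + 45946) = 1/(((1/2)/(-6) - 181/15)*25 + 45946) = 1/(((1/2)*(-1/6) - 181/15)*25 + 45946) = 1/((-1/12 - 181/15)*25 + 45946) = 1/(-243/20*25 + 45946) = 1/(-1215/4 + 45946) = 1/(182569/4) = 4/182569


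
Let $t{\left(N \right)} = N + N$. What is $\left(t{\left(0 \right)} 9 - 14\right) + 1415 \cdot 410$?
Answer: $580136$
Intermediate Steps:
$t{\left(N \right)} = 2 N$
$\left(t{\left(0 \right)} 9 - 14\right) + 1415 \cdot 410 = \left(2 \cdot 0 \cdot 9 - 14\right) + 1415 \cdot 410 = \left(0 \cdot 9 - 14\right) + 580150 = \left(0 - 14\right) + 580150 = -14 + 580150 = 580136$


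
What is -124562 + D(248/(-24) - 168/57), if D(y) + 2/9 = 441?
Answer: -1117091/9 ≈ -1.2412e+5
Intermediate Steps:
D(y) = 3967/9 (D(y) = -2/9 + 441 = 3967/9)
-124562 + D(248/(-24) - 168/57) = -124562 + 3967/9 = -1117091/9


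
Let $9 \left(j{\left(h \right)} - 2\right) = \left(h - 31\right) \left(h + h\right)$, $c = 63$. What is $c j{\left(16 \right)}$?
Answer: $-3234$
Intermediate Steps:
$j{\left(h \right)} = 2 + \frac{2 h \left(-31 + h\right)}{9}$ ($j{\left(h \right)} = 2 + \frac{\left(h - 31\right) \left(h + h\right)}{9} = 2 + \frac{\left(-31 + h\right) 2 h}{9} = 2 + \frac{2 h \left(-31 + h\right)}{9}$)
$c j{\left(16 \right)} = 63 \left(2 - \frac{992}{9} + \frac{2 \cdot 16^{2}}{9}\right) = 63 \left(2 - \frac{992}{9} + \frac{2}{9} \cdot 256\right) = 63 \left(2 - \frac{992}{9} + \frac{512}{9}\right) = 63 \left(- \frac{154}{3}\right) = -3234$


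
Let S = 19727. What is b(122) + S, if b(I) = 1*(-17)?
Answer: 19710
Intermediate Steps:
b(I) = -17
b(122) + S = -17 + 19727 = 19710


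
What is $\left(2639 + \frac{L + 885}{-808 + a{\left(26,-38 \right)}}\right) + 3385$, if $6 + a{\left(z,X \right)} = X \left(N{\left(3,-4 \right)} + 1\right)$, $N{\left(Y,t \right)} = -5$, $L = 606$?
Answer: $\frac{3986397}{662} \approx 6021.8$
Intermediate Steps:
$a{\left(z,X \right)} = -6 - 4 X$ ($a{\left(z,X \right)} = -6 + X \left(-5 + 1\right) = -6 + X \left(-4\right) = -6 - 4 X$)
$\left(2639 + \frac{L + 885}{-808 + a{\left(26,-38 \right)}}\right) + 3385 = \left(2639 + \frac{606 + 885}{-808 - -146}\right) + 3385 = \left(2639 + \frac{1491}{-808 + \left(-6 + 152\right)}\right) + 3385 = \left(2639 + \frac{1491}{-808 + 146}\right) + 3385 = \left(2639 + \frac{1491}{-662}\right) + 3385 = \left(2639 + 1491 \left(- \frac{1}{662}\right)\right) + 3385 = \left(2639 - \frac{1491}{662}\right) + 3385 = \frac{1745527}{662} + 3385 = \frac{3986397}{662}$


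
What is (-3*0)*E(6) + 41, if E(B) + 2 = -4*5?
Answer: 41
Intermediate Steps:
E(B) = -22 (E(B) = -2 - 4*5 = -2 - 20 = -22)
(-3*0)*E(6) + 41 = -3*0*(-22) + 41 = 0*(-22) + 41 = 0 + 41 = 41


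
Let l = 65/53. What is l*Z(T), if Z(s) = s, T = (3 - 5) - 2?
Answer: -260/53 ≈ -4.9057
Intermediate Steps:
T = -4 (T = -2 - 2 = -4)
l = 65/53 (l = 65*(1/53) = 65/53 ≈ 1.2264)
l*Z(T) = (65/53)*(-4) = -260/53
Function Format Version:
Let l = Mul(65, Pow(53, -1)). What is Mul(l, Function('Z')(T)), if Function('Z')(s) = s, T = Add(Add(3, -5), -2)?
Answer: Rational(-260, 53) ≈ -4.9057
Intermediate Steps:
T = -4 (T = Add(-2, -2) = -4)
l = Rational(65, 53) (l = Mul(65, Rational(1, 53)) = Rational(65, 53) ≈ 1.2264)
Mul(l, Function('Z')(T)) = Mul(Rational(65, 53), -4) = Rational(-260, 53)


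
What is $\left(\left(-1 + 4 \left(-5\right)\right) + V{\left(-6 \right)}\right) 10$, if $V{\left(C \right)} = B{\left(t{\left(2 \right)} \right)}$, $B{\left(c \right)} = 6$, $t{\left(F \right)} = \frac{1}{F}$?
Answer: $-150$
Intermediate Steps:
$V{\left(C \right)} = 6$
$\left(\left(-1 + 4 \left(-5\right)\right) + V{\left(-6 \right)}\right) 10 = \left(\left(-1 + 4 \left(-5\right)\right) + 6\right) 10 = \left(\left(-1 - 20\right) + 6\right) 10 = \left(-21 + 6\right) 10 = \left(-15\right) 10 = -150$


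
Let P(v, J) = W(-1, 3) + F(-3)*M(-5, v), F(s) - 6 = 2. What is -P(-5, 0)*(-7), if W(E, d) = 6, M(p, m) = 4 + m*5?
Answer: -1134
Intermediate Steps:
M(p, m) = 4 + 5*m
F(s) = 8 (F(s) = 6 + 2 = 8)
P(v, J) = 38 + 40*v (P(v, J) = 6 + 8*(4 + 5*v) = 6 + (32 + 40*v) = 38 + 40*v)
-P(-5, 0)*(-7) = -(38 + 40*(-5))*(-7) = -(38 - 200)*(-7) = -1*(-162)*(-7) = 162*(-7) = -1134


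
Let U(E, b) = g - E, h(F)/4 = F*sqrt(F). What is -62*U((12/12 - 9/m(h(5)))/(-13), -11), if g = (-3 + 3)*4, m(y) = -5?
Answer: -868/65 ≈ -13.354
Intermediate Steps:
h(F) = 4*F**(3/2) (h(F) = 4*(F*sqrt(F)) = 4*F**(3/2))
g = 0 (g = 0*4 = 0)
U(E, b) = -E (U(E, b) = 0 - E = -E)
-62*U((12/12 - 9/m(h(5)))/(-13), -11) = -(-62)*(12/12 - 9/(-5))/(-13) = -(-62)*(12*(1/12) - 9*(-1/5))*(-1/13) = -(-62)*(1 + 9/5)*(-1/13) = -(-62)*(14/5)*(-1/13) = -(-62)*(-14)/65 = -62*14/65 = -868/65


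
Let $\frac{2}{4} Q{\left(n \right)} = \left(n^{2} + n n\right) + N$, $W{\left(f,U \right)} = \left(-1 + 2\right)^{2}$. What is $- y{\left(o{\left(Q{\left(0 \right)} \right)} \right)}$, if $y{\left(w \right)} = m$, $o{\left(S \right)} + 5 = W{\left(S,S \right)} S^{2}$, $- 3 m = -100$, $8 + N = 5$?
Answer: $- \frac{100}{3} \approx -33.333$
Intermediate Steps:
$N = -3$ ($N = -8 + 5 = -3$)
$W{\left(f,U \right)} = 1$ ($W{\left(f,U \right)} = 1^{2} = 1$)
$Q{\left(n \right)} = -6 + 4 n^{2}$ ($Q{\left(n \right)} = 2 \left(\left(n^{2} + n n\right) - 3\right) = 2 \left(\left(n^{2} + n^{2}\right) - 3\right) = 2 \left(2 n^{2} - 3\right) = 2 \left(-3 + 2 n^{2}\right) = -6 + 4 n^{2}$)
$m = \frac{100}{3}$ ($m = \left(- \frac{1}{3}\right) \left(-100\right) = \frac{100}{3} \approx 33.333$)
$o{\left(S \right)} = -5 + S^{2}$ ($o{\left(S \right)} = -5 + 1 S^{2} = -5 + S^{2}$)
$y{\left(w \right)} = \frac{100}{3}$
$- y{\left(o{\left(Q{\left(0 \right)} \right)} \right)} = \left(-1\right) \frac{100}{3} = - \frac{100}{3}$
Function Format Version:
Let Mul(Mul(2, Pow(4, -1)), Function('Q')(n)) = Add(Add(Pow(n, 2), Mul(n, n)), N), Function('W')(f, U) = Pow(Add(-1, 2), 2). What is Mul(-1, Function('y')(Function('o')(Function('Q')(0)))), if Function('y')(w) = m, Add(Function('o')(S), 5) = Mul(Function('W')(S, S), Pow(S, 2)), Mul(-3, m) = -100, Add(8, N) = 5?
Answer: Rational(-100, 3) ≈ -33.333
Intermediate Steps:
N = -3 (N = Add(-8, 5) = -3)
Function('W')(f, U) = 1 (Function('W')(f, U) = Pow(1, 2) = 1)
Function('Q')(n) = Add(-6, Mul(4, Pow(n, 2))) (Function('Q')(n) = Mul(2, Add(Add(Pow(n, 2), Mul(n, n)), -3)) = Mul(2, Add(Add(Pow(n, 2), Pow(n, 2)), -3)) = Mul(2, Add(Mul(2, Pow(n, 2)), -3)) = Mul(2, Add(-3, Mul(2, Pow(n, 2)))) = Add(-6, Mul(4, Pow(n, 2))))
m = Rational(100, 3) (m = Mul(Rational(-1, 3), -100) = Rational(100, 3) ≈ 33.333)
Function('o')(S) = Add(-5, Pow(S, 2)) (Function('o')(S) = Add(-5, Mul(1, Pow(S, 2))) = Add(-5, Pow(S, 2)))
Function('y')(w) = Rational(100, 3)
Mul(-1, Function('y')(Function('o')(Function('Q')(0)))) = Mul(-1, Rational(100, 3)) = Rational(-100, 3)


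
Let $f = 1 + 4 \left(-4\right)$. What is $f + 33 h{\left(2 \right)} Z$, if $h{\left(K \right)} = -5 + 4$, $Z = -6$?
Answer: $183$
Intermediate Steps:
$h{\left(K \right)} = -1$
$f = -15$ ($f = 1 - 16 = -15$)
$f + 33 h{\left(2 \right)} Z = -15 + 33 \left(\left(-1\right) \left(-6\right)\right) = -15 + 33 \cdot 6 = -15 + 198 = 183$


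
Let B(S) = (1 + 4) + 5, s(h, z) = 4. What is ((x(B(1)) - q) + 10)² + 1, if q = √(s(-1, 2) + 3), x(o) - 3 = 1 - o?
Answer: 24 - 8*√7 ≈ 2.8340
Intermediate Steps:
B(S) = 10 (B(S) = 5 + 5 = 10)
x(o) = 4 - o (x(o) = 3 + (1 - o) = 4 - o)
q = √7 (q = √(4 + 3) = √7 ≈ 2.6458)
((x(B(1)) - q) + 10)² + 1 = (((4 - 1*10) - √7) + 10)² + 1 = (((4 - 10) - √7) + 10)² + 1 = ((-6 - √7) + 10)² + 1 = (4 - √7)² + 1 = 1 + (4 - √7)²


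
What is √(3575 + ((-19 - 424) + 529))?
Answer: √3661 ≈ 60.506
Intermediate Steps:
√(3575 + ((-19 - 424) + 529)) = √(3575 + (-443 + 529)) = √(3575 + 86) = √3661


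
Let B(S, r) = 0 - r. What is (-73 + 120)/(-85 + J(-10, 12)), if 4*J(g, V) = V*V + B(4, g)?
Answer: -94/93 ≈ -1.0108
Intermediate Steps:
B(S, r) = -r
J(g, V) = -g/4 + V²/4 (J(g, V) = (V*V - g)/4 = (V² - g)/4 = -g/4 + V²/4)
(-73 + 120)/(-85 + J(-10, 12)) = (-73 + 120)/(-85 + (-¼*(-10) + (¼)*12²)) = 47/(-85 + (5/2 + (¼)*144)) = 47/(-85 + (5/2 + 36)) = 47/(-85 + 77/2) = 47/(-93/2) = 47*(-2/93) = -94/93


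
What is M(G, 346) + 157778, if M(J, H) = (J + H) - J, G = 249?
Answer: 158124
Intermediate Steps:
M(J, H) = H (M(J, H) = (H + J) - J = H)
M(G, 346) + 157778 = 346 + 157778 = 158124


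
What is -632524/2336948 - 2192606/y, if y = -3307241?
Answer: 758024225051/1932212560117 ≈ 0.39231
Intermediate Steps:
-632524/2336948 - 2192606/y = -632524/2336948 - 2192606/(-3307241) = -632524*1/2336948 - 2192606*(-1/3307241) = -158131/584237 + 2192606/3307241 = 758024225051/1932212560117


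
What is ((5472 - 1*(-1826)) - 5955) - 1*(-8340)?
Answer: 9683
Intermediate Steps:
((5472 - 1*(-1826)) - 5955) - 1*(-8340) = ((5472 + 1826) - 5955) + 8340 = (7298 - 5955) + 8340 = 1343 + 8340 = 9683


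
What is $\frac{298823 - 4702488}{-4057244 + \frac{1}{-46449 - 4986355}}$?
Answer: $\frac{471548570780}{434453485791} \approx 1.0854$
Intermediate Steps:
$\frac{298823 - 4702488}{-4057244 + \frac{1}{-46449 - 4986355}} = - \frac{4403665}{-4057244 + \frac{1}{-5032804}} = - \frac{4403665}{-4057244 - \frac{1}{5032804}} = - \frac{4403665}{- \frac{20419313832177}{5032804}} = \left(-4403665\right) \left(- \frac{5032804}{20419313832177}\right) = \frac{471548570780}{434453485791}$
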